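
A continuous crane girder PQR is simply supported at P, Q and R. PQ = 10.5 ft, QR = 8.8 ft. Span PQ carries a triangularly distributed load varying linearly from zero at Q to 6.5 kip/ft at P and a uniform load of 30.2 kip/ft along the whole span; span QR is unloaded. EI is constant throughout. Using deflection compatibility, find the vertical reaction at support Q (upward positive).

Take M_Q as the redundant. Released structure: two simple spans PQ and QR with a hinge at Q.
End slopes at the hinge Q, treating each span as simply supported:
  span PQ: triangular load, peak 6.5: 7w₀L³/(360EI) = 146.3/EI
  span PQ: UDL 30.2: wL³/(24EI) = 1457/EI
  relative rotation θ_0 = (1603 + 0)/EI = 1603/EI
A unit hogging moment at Q produces rotation L₁/(3EI) + L₂/(3EI) = 6.433/EI.
Slope continuity at Q: θ_0 = M_Q·6.433/EI, so M_Q = 1603/6.433 = 249.2 kip·ft (hogging).
Span PQ, ΣM about P with M_Q applied at Q: R_Q^{PQ}·10.5 = 1784 + 249.2, so R_Q^{PQ} = 193.7 kip and R_P = 351.2 − 193.7 = 157.6 kip.
Span QR, ΣM about R: R_Q^{QR}·8.8 = 0 + 249.2, so R_Q^{QR} = 28.31 kip and R_R = 0 − 28.31 = -28.31 kip.
R_Q = 193.7 + 28.31 = 222 kip.

R_Q = 222 kip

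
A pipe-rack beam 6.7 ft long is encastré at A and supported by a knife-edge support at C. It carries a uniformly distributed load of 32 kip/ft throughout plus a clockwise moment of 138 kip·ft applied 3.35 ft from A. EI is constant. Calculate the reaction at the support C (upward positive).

Choose R_C as the redundant. The primary structure is the cantilever fixed at A.
Deflection at C on the released cantilever, summing each load's contribution:
  UDL 32: wL⁴/(8EI) = 8060/EI
  clockwise couple 138 at a = 3.35: M₀a(2L − a)/(2EI) = 2323/EI
  δ_0 = 10384/EI
Tip deflection under a unit load at C: L³/(3EI) = 100.3/EI.
The prop prevents deflection at C: R_C = δ_0/δ_{CC} = 10384/100.3 = 103.6 kip.

R_C = 103.6 kip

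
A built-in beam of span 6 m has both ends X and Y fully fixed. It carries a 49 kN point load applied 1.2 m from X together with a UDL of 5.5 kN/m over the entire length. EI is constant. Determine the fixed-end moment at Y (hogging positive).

M_Y = 25.91 kN·m

Take the two fixed-end moments M_X, M_Y as redundants; the released structure is the simple span XY.
On the primary (simply-supported) span, the end slopes from the loading are:
  at X: point load 49 at a = 1.2: Pab(L + b)/(6LEI) = 84.67/EI
  at Y: point load 49 at a = 1.2: Pab(L + a)/(6LEI) = 56.45/EI
  at X: UDL 5.5: wL³/(24EI) = 49.5/EI
  at Y: UDL 5.5: wL³/(24EI) = 49.5/EI
  θ_X0 = 134.2/EI,  θ_Y0 = 105.9/EI
Flexibility coefficients: a unit moment at one end gives L/(3EI) there and L/(6EI) at the far end, so f₁₁ = f₂₂ = 2/EI and f₁₂ = f₂₁ = 1/EI.
Compatibility — zero rotation at each built-in end:
  2 M_X + 1 M_Y = 134.2
  1 M_X + 2 M_Y = 105.9
Solving the pair gives M_X = 54.13 kN·m and M_Y = 25.91 kN·m (hogging).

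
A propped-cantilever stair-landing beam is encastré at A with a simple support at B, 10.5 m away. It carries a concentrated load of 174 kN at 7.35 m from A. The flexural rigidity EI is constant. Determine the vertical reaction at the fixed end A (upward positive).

R_A = 75.95 kN

Remove the prop at B; the released (primary) structure is a cantilever built in at A.
Deflection at B on the released cantilever, summing each load's contribution:
  point load 174 at a = 7.35: Pa²(3L − a)/(6EI) = 37835/EI
Flexibility coefficient — unit upward force at B: δ_{BB} = L³/(3EI) = 385.9/EI.
The prop prevents deflection at B: R_B = δ_0/δ_{BB} = 37835/385.9 = 98.05 kN.
Vertical equilibrium: R_A = ΣP − R_B = 174 − 98.05 = 75.95 kN.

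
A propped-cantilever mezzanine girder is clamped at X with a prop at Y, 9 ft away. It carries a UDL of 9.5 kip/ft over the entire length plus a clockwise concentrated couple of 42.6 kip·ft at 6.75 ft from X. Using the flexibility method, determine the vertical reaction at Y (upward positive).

Choose R_Y as the redundant. The primary structure is the cantilever fixed at X.
Deflection at Y on the released cantilever, summing each load's contribution:
  UDL 9.5: wL⁴/(8EI) = 7791/EI
  clockwise couple 42.6 at a = 6.75: M₀a(2L − a)/(2EI) = 1617/EI
  δ_0 = 9409/EI
Tip deflection under a unit load at Y: L³/(3EI) = 243/EI.
Compatibility at Y: δ_0 − R_Y·δ_{YY} = 0, so R_Y = 9409/243 = 38.72 kip.

R_Y = 38.72 kip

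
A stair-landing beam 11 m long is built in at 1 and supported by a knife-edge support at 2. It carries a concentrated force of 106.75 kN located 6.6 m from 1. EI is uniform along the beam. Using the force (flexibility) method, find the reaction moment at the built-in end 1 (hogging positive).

Choose R_2 as the redundant. The primary structure is the cantilever fixed at 1.
Free-end deflection of the primary structure under the applied loading (downward +):
  point load 106.75 at a = 6.6: Pa²(3L − a)/(6EI) = 20460/EI
Tip deflection under a unit load at 2: L³/(3EI) = 443.7/EI.
The prop prevents deflection at 2: R_2 = δ_0/δ_{22} = 20460/443.7 = 46.12 kN.
Moment equilibrium about 1: M_1 = Σ(load moments about 1) − R_2·L = 704.5 − 46.12×11 = 197.3 kN·m.

M_1 = 197.3 kN·m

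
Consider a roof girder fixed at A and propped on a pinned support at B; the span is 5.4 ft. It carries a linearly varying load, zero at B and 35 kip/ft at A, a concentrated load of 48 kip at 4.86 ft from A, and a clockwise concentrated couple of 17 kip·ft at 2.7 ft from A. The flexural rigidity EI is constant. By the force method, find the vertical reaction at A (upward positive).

Choose R_B as the redundant. The primary structure is the cantilever fixed at A.
Free-end deflection of the primary structure under the applied loading (downward +):
  triangular load, peak 35 at the fixed end: w₀L⁴/(30EI) = 992/EI
  point load 48 at a = 4.86: Pa²(3L − a)/(6EI) = 2143/EI
  clockwise couple 17 at a = 2.7: M₀a(2L − a)/(2EI) = 185.9/EI
  δ_0 = 3321/EI
Flexibility coefficient — unit upward force at B: δ_{BB} = L³/(3EI) = 52.49/EI.
The prop prevents deflection at B: R_B = δ_0/δ_{BB} = 3321/52.49 = 63.27 kip.
Vertical equilibrium: R_A = ΣP − R_B = 142.5 − 63.27 = 79.23 kip.

R_A = 79.23 kip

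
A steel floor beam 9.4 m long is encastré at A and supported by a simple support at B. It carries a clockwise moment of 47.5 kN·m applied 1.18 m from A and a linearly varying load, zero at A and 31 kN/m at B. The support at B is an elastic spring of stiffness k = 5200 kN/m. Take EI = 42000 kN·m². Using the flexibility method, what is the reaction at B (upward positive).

Take the reaction at B as the redundant and release it; the primary structure is a cantilever fixed at A.
Downward deflection at the released point B due to the loads:
  clockwise couple 47.5 at a = 1.18: M₀a(2L − a)/(2EI) = 493.8/EI
  triangular load, peak 31 at the free end: 11w₀L⁴/(120EI) = 22186/EI
  δ_0 = 22680/EI
Tip deflection under a unit load at B: L³/(3EI) = 276.9/EI.
With EI = 42000 kN·m²: δ_0 = 0.54 m and δ_{BB} = 0.006592 m/kN.
Compatibility — the spring shortens by R_B/k under the reaction it provides: δ_0 − R_B·δ_{BB} = R_B/k. With 1/k = 0.000192 m/kN, R_B = δ_0 / (δ_{BB} + 1/k) = 0.54 / (0.006592 + 0.000192) = 79.6 kN.

R_B = 79.6 kN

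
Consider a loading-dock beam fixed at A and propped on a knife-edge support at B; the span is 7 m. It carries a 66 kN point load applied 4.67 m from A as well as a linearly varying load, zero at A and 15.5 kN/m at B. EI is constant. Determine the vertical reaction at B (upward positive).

Take the reaction at B as the redundant and release it; the primary structure is a cantilever fixed at A.
Downward deflection at the released point B due to the loads:
  point load 66 at a = 4.67: Pa²(3L − a)/(6EI) = 3918/EI
  triangular load, peak 15.5 at the free end: 11w₀L⁴/(120EI) = 3411/EI
  δ_0 = 7329/EI
Tip deflection under a unit load at B: L³/(3EI) = 114.3/EI.
The prop prevents deflection at B: R_B = δ_0/δ_{BB} = 7329/114.3 = 64.1 kN.

R_B = 64.1 kN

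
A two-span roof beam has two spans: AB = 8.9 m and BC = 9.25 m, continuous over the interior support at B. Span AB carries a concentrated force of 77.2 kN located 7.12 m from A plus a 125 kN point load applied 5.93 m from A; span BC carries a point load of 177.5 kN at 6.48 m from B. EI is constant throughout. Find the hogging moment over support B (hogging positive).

Take M_B as the redundant. Released structure: two simple spans AB and BC with a hinge at B.
Rotations at B on the released spans (each span's end-slope, ×1/EI):
  span AB: point load 77.2 at a = 7.12: Pab(L + a)/(6LEI) = 293.5/EI
  span AB: point load 125 at a = 5.93: Pab(L + a)/(6LEI) = 611.4/EI
  span BC: point load 177.5 at a = 6.48: Pab(L + b)/(6LEI) = 690/EI
  relative rotation θ_0 = (904.9 + 690)/EI = 1595/EI
A unit hogging moment at B produces rotation L₁/(3EI) + L₂/(3EI) = 6.05/EI.
Compatibility: M_B·(L₁+L₂)/(3EI) = θ_0, giving M_B = 263.6 kN·m (hogging).

M_B = 263.6 kN·m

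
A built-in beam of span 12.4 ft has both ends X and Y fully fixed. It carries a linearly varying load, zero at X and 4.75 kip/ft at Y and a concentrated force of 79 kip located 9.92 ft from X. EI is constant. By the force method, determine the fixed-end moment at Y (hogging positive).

M_Y = 161.9 kip·ft

Take the two fixed-end moments M_X, M_Y as redundants; the released structure is the simple span XY.
Simple-span end rotations at X and Y under the given loads:
  at X: triangular load, peak 4.75: 7w₀L³/(360EI) = 176.1/EI
  at Y: triangular load, peak 4.75: w₀L³/(45EI) = 201.3/EI
  at X: point load 79 at a = 9.92: Pab(L + b)/(6LEI) = 388.7/EI
  at Y: point load 79 at a = 9.92: Pab(L + a)/(6LEI) = 583.1/EI
  θ_X0 = 564.8/EI,  θ_Y0 = 784.3/EI
Flexibility coefficients: a unit moment at one end gives L/(3EI) there and L/(6EI) at the far end, so f₁₁ = f₂₂ = 4.133/EI and f₁₂ = f₂₁ = 2.067/EI.
Compatibility — zero rotation at each built-in end:
  4.133 M_X + 2.067 M_Y = 564.8
  2.067 M_X + 4.133 M_Y = 784.3
Solving the pair gives M_X = 55.69 kip·ft and M_Y = 161.9 kip·ft (hogging).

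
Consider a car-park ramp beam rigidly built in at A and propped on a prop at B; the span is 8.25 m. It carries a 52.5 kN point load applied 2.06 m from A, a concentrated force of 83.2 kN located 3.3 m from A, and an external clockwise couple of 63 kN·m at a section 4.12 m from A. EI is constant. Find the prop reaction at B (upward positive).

Remove the prop at B; the released (primary) structure is a cantilever built in at A.
Downward deflection at the released point B due to the loads:
  point load 52.5 at a = 2.06: Pa²(3L − a)/(6EI) = 842.5/EI
  point load 83.2 at a = 3.3: Pa²(3L − a)/(6EI) = 3239/EI
  clockwise couple 63 at a = 4.12: M₀a(2L − a)/(2EI) = 1607/EI
  δ_0 = 5688/EI
Tip deflection under a unit load at B: L³/(3EI) = 187.2/EI.
The prop prevents deflection at B: R_B = δ_0/δ_{BB} = 5688/187.2 = 30.39 kN.

R_B = 30.39 kN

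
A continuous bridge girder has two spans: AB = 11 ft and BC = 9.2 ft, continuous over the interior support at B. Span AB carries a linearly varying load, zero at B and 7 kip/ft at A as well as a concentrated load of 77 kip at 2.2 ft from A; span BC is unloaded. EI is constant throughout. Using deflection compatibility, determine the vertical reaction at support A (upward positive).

R_A = 80.8 kip

Take M_B as the redundant. Released structure: two simple spans AB and BC with a hinge at B.
Discontinuity in slope at B on the released structure — sum the simple-span end rotations:
  span AB: triangular load, peak 7: 7w₀L³/(360EI) = 181.2/EI
  span AB: point load 77 at a = 2.2: Pab(L + a)/(6LEI) = 298.1/EI
  relative rotation θ_0 = (479.3 + 0)/EI = 479.3/EI
A unit hogging moment at B produces rotation L₁/(3EI) + L₂/(3EI) = 6.733/EI.
Compatibility: M_B·(L₁+L₂)/(3EI) = θ_0, giving M_B = 71.18 kip·ft (hogging).
Span AB, ΣM about A with M_B applied at B: R_B^{AB}·11 = 310.6 + 71.18, so R_B^{AB} = 34.7 kip and R_A = 115.5 − 34.7 = 80.8 kip.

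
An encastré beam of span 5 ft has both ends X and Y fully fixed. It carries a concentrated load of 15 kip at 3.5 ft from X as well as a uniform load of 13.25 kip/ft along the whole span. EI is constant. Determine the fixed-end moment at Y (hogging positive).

Release both end moments; the primary structure is a simply-supported span XY with redundants M_X and M_Y.
On the primary (simply-supported) span, the end slopes from the loading are:
  at X: point load 15 at a = 3.5: Pab(L + b)/(6LEI) = 17.06/EI
  at Y: point load 15 at a = 3.5: Pab(L + a)/(6LEI) = 22.31/EI
  at X: UDL 13.25: wL³/(24EI) = 69.01/EI
  at Y: UDL 13.25: wL³/(24EI) = 69.01/EI
  θ_X0 = 86.07/EI,  θ_Y0 = 91.32/EI
Flexibility coefficients: a unit moment at one end gives L/(3EI) there and L/(6EI) at the far end, so f₁₁ = f₂₂ = 1.667/EI and f₁₂ = f₂₁ = 0.8333/EI.
Compatibility — zero rotation at each built-in end:
  1.667 M_X + 0.8333 M_Y = 86.07
  0.8333 M_X + 1.667 M_Y = 91.32
Solving the pair gives M_X = 32.33 kip·ft and M_Y = 38.63 kip·ft (hogging).

M_Y = 38.63 kip·ft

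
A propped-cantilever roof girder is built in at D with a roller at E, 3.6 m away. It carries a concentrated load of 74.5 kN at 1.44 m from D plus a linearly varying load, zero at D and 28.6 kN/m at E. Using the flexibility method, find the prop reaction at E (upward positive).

Choose R_E as the redundant. The primary structure is the cantilever fixed at D.
Primary-structure tip deflection at E by superposition:
  point load 74.5 at a = 1.44: Pa²(3L − a)/(6EI) = 241/EI
  triangular load, peak 28.6 at the free end: 11w₀L⁴/(120EI) = 440.3/EI
  δ_0 = 681.3/EI
Flexibility coefficient — unit upward force at E: δ_{EE} = L³/(3EI) = 15.55/EI.
Compatibility at E: δ_0 − R_E·δ_{EE} = 0, so R_E = 681.3/15.55 = 43.81 kN.

R_E = 43.81 kN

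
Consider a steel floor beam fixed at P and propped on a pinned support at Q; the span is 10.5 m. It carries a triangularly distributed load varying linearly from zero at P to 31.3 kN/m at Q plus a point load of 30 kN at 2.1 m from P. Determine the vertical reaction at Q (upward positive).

Release the roller at Q. Primary structure: cantilever fixed at P.
Primary-structure tip deflection at Q by superposition:
  triangular load, peak 31.3 at the free end: 11w₀L⁴/(120EI) = 34875/EI
  point load 30 at a = 2.1: Pa²(3L − a)/(6EI) = 648.3/EI
  δ_0 = 35523/EI
Flexibility coefficient — unit upward force at Q: δ_{QQ} = L³/(3EI) = 385.9/EI.
The prop prevents deflection at Q: R_Q = δ_0/δ_{QQ} = 35523/385.9 = 92.06 kN.

R_Q = 92.06 kN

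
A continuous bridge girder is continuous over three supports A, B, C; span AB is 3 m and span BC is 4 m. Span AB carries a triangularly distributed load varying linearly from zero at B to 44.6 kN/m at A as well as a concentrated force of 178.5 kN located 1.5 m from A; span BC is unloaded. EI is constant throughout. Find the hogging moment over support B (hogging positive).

M_B = 53.07 kN·m

Insert a hinge at B; M_B is the redundant, and each span becomes simply supported.
Discontinuity in slope at B on the released structure — sum the simple-span end rotations:
  span AB: triangular load, peak 44.6: 7w₀L³/(360EI) = 23.41/EI
  span AB: point load 178.5 at a = 1.5: Pab(L + a)/(6LEI) = 100.4/EI
  relative rotation θ_0 = (123.8 + 0)/EI = 123.8/EI
A unit hogging moment at B produces rotation L₁/(3EI) + L₂/(3EI) = 2.333/EI.
Slope continuity at B: θ_0 = M_B·2.333/EI, so M_B = 123.8/2.333 = 53.07 kN·m (hogging).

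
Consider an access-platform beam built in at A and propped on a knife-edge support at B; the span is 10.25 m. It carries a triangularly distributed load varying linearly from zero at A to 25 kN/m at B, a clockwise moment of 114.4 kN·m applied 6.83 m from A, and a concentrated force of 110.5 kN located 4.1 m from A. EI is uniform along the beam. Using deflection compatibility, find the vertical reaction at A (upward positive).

Take the reaction at B as the redundant and release it; the primary structure is a cantilever fixed at A.
Downward deflection at the released point B due to the loads:
  triangular load, peak 25 at the free end: 11w₀L⁴/(120EI) = 25296/EI
  clockwise couple 114.4 at a = 6.83: M₀a(2L − a)/(2EI) = 5341/EI
  point load 110.5 at a = 4.1: Pa²(3L − a)/(6EI) = 8250/EI
  δ_0 = 38887/EI
Flexibility coefficient — unit upward force at B: δ_{BB} = L³/(3EI) = 359/EI.
Compatibility at B: δ_0 − R_B·δ_{BB} = 0, so R_B = 38887/359 = 108.3 kN.
Vertical equilibrium: R_A = ΣP − R_B = 238.6 − 108.3 = 130.3 kN.

R_A = 130.3 kN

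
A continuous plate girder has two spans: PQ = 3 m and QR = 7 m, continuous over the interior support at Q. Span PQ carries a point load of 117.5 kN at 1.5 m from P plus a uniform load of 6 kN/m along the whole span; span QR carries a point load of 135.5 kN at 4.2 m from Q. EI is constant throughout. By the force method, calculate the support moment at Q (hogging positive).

Insert a hinge at Q; M_Q is the redundant, and each span becomes simply supported.
End slopes at the hinge Q, treating each span as simply supported:
  span PQ: point load 117.5 at a = 1.5: Pab(L + a)/(6LEI) = 66.09/EI
  span PQ: UDL 6: wL³/(24EI) = 6.75/EI
  span QR: point load 135.5 at a = 4.2: Pab(L + b)/(6LEI) = 371.8/EI
  relative rotation θ_0 = (72.84 + 371.8)/EI = 444.7/EI
A unit hogging moment at Q produces rotation L₁/(3EI) + L₂/(3EI) = 3.333/EI.
Compatibility: M_Q·(L₁+L₂)/(3EI) = θ_0, giving M_Q = 133.4 kN·m (hogging).

M_Q = 133.4 kN·m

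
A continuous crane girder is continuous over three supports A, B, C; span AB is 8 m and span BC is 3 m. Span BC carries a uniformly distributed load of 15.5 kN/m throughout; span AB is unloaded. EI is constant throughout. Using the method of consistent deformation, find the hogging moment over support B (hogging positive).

Release continuity at B by inserting a hinge; the redundant is the internal moment M_B. The primary structure is two simply-supported spans AB and BC.
Rotations at B on the released spans (each span's end-slope, ×1/EI):
  span BC: UDL 15.5: wL³/(24EI) = 17.44/EI
  relative rotation θ_0 = (0 + 17.44)/EI = 17.44/EI
A unit hogging moment at B produces rotation L₁/(3EI) + L₂/(3EI) = 3.667/EI.
Compatibility: M_B·(L₁+L₂)/(3EI) = θ_0, giving M_B = 4.756 kN·m (hogging).

M_B = 4.756 kN·m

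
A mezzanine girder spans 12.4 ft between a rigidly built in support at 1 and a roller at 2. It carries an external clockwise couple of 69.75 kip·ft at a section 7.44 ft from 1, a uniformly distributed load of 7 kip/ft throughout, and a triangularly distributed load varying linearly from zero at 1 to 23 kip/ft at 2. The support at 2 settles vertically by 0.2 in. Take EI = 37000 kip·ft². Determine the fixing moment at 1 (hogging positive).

Choose R_2 as the redundant. The primary structure is the cantilever fixed at 1.
Free-end deflection of the primary structure under the applied loading (downward +):
  clockwise couple 69.75 at a = 7.44: M₀a(2L − a)/(2EI) = 4504/EI
  UDL 7: wL⁴/(8EI) = 20687/EI
  triangular load, peak 23 at the free end: 11w₀L⁴/(120EI) = 49846/EI
  δ_0 = 75037/EI
Tip deflection under a unit load at 2: L³/(3EI) = 635.5/EI.
With EI = 37000 kip·ft²: δ_0 = 2.028 ft and δ_{22} = 0.017177 ft/kip.
Compatibility — the beam at 2 must follow the support down by 0.01667 ft: δ_0 − R_2·δ_{22} = 0.01667, so R_2 = (2.028 − 0.01667)/0.017177 = 117.1 kip.
Moment equilibrium about 1: M_1 = Σ(load moments about 1) − R_2·L = 1787 − 117.1×12.4 = 334.7 kip·ft.

M_1 = 334.7 kip·ft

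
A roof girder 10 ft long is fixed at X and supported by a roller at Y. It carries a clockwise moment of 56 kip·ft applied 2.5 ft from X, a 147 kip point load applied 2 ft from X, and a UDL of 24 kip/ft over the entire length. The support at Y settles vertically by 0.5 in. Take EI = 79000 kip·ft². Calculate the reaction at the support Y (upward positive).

Remove the prop at Y; the released (primary) structure is a cantilever built in at X.
Downward deflection at the released point Y due to the loads:
  clockwise couple 56 at a = 2.5: M₀a(2L − a)/(2EI) = 1225/EI
  point load 147 at a = 2: Pa²(3L − a)/(6EI) = 2744/EI
  UDL 24: wL⁴/(8EI) = 30000/EI
  δ_0 = 33969/EI
Tip deflection under a unit load at Y: L³/(3EI) = 333.3/EI.
With EI = 79000 kip·ft²: δ_0 = 0.42999 ft and δ_{YY} = 0.004219 ft/kip.
Compatibility — the beam at Y must follow the support down by 0.04167 ft: δ_0 − R_Y·δ_{YY} = 0.04167, so R_Y = (0.42999 − 0.04167)/0.004219 = 92.03 kip.

R_Y = 92.03 kip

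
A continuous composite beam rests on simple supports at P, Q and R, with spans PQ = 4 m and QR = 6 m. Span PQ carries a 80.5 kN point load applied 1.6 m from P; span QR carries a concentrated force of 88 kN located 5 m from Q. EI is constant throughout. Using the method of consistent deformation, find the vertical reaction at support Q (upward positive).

R_Q = 66.58 kN

Take M_Q as the redundant. Released structure: two simple spans PQ and QR with a hinge at Q.
Rotations at Q on the released spans (each span's end-slope, ×1/EI):
  span PQ: point load 80.5 at a = 1.6: Pab(L + a)/(6LEI) = 72.13/EI
  span QR: point load 88 at a = 5: Pab(L + b)/(6LEI) = 85.56/EI
  relative rotation θ_0 = (72.13 + 85.56)/EI = 157.7/EI
A unit hogging moment at Q produces rotation L₁/(3EI) + L₂/(3EI) = 3.333/EI.
Compatibility: M_Q·(L₁+L₂)/(3EI) = θ_0, giving M_Q = 47.31 kN·m (hogging).
Span PQ, ΣM about P with M_Q applied at Q: R_Q^{PQ}·4 = 128.8 + 47.31, so R_Q^{PQ} = 44.03 kN and R_P = 80.5 − 44.03 = 36.47 kN.
Span QR, ΣM about R: R_Q^{QR}·6 = 88 + 47.31, so R_Q^{QR} = 22.55 kN and R_R = 88 − 22.55 = 65.45 kN.
R_Q = 44.03 + 22.55 = 66.58 kN.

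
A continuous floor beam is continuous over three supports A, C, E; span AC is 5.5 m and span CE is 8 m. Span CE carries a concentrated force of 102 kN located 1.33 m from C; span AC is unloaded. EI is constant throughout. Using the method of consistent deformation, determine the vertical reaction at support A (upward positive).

R_A = -11.17 kN

Take M_C as the redundant. Released structure: two simple spans AC and CE with a hinge at C.
Rotations at C on the released spans (each span's end-slope, ×1/EI):
  span CE: point load 102 at a = 1.33: Pab(L + b)/(6LEI) = 276.5/EI
  relative rotation θ_0 = (0 + 276.5)/EI = 276.5/EI
A unit hogging moment at C produces rotation L₁/(3EI) + L₂/(3EI) = 4.5/EI.
Compatibility: M_C·(L₁+L₂)/(3EI) = θ_0, giving M_C = 61.45 kN·m (hogging).
Span AC, ΣM about A with M_C applied at C: R_C^{AC}·5.5 = 0 + 61.45, so R_C^{AC} = 11.17 kN and R_A = 0 − 11.17 = -11.17 kN.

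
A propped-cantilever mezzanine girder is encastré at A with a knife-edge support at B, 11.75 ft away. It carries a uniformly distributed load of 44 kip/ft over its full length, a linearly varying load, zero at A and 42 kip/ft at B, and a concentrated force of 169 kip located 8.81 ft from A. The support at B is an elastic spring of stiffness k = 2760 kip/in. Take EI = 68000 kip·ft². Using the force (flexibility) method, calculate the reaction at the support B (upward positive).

Choose R_B as the redundant. The primary structure is the cantilever fixed at A.
Deflection at B on the released cantilever, summing each load's contribution:
  UDL 44: wL⁴/(8EI) = 104837/EI
  triangular load, peak 42 at the free end: 11w₀L⁴/(120EI) = 73386/EI
  point load 169 at a = 8.81: Pa²(3L − a)/(6EI) = 57803/EI
  δ_0 = 236026/EI
Tip deflection under a unit load at B: L³/(3EI) = 540.7/EI.
With EI = 68000 kip·ft²: δ_0 = 3.471 ft and δ_{BB} = 0.007952 ft/kip.
Compatibility — the spring shortens by R_B/k under the reaction it provides: δ_0 − R_B·δ_{BB} = R_B/k. With 1/k = 1/(2760×12) ft/kip = 0.00003 ft/kip, R_B = δ_0 / (δ_{BB} + 1/k) = 3.471 / (0.007952 + 0.00003) = 434.8 kip.

R_B = 434.8 kip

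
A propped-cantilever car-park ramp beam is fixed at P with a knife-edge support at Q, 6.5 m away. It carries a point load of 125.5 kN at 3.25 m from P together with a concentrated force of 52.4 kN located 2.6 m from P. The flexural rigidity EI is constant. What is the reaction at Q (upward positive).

R_Q = 50.12 kN

Take the reaction at Q as the redundant and release it; the primary structure is a cantilever fixed at P.
Primary-structure tip deflection at Q by superposition:
  point load 125.5 at a = 3.25: Pa²(3L − a)/(6EI) = 3590/EI
  point load 52.4 at a = 2.6: Pa²(3L − a)/(6EI) = 997.7/EI
  δ_0 = 4588/EI
Flexibility coefficient — unit upward force at Q: δ_{QQ} = L³/(3EI) = 91.54/EI.
The prop prevents deflection at Q: R_Q = δ_0/δ_{QQ} = 4588/91.54 = 50.12 kN.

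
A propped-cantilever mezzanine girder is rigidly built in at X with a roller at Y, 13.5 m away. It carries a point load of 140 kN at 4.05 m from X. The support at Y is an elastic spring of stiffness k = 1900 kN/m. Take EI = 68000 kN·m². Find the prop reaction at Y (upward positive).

R_Y = 16.3 kN

Choose R_Y as the redundant. The primary structure is the cantilever fixed at X.
Deflection at Y on the released cantilever, summing each load's contribution:
  point load 140 at a = 4.05: Pa²(3L − a)/(6EI) = 13950/EI
Tip deflection under a unit load at Y: L³/(3EI) = 820.1/EI.
With EI = 68000 kN·m²: δ_0 = 0.20515 m and δ_{YY} = 0.012061 m/kN.
Compatibility — the spring shortens by R_Y/k under the reaction it provides: δ_0 − R_Y·δ_{YY} = R_Y/k. With 1/k = 0.000526 m/kN, R_Y = δ_0 / (δ_{YY} + 1/k) = 0.20515 / (0.012061 + 0.000526) = 16.3 kN.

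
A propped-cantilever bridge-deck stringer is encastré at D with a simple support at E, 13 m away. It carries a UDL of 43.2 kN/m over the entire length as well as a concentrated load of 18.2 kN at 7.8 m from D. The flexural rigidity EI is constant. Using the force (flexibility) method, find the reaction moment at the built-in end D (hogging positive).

M_D = 952.3 kN·m

Take the reaction at E as the redundant and release it; the primary structure is a cantilever fixed at D.
Deflection at E on the released cantilever, summing each load's contribution:
  UDL 43.2: wL⁴/(8EI) = 154229/EI
  point load 18.2 at a = 7.8: Pa²(3L − a)/(6EI) = 5758/EI
  δ_0 = 159987/EI
Flexibility coefficient — unit upward force at E: δ_{EE} = L³/(3EI) = 732.3/EI.
Compatibility at E: δ_0 − R_E·δ_{EE} = 0, so R_E = 159987/732.3 = 218.5 kN.
Moment equilibrium about D: M_D = Σ(load moments about D) − R_E·L = 3792 − 218.5×13 = 952.3 kN·m.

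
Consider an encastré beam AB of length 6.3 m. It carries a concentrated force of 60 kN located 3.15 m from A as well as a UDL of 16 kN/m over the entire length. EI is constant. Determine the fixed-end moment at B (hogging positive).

Take the two fixed-end moments M_A, M_B as redundants; the released structure is the simple span AB.
On the primary (simply-supported) span, the end slopes from the loading are:
  at A: point load 60 at a = 3.15: Pab(L + b)/(6LEI) = 148.8/EI
  at B: point load 60 at a = 3.15: Pab(L + a)/(6LEI) = 148.8/EI
  at A: UDL 16: wL³/(24EI) = 166.7/EI
  at B: UDL 16: wL³/(24EI) = 166.7/EI
  θ_A0 = 315.5/EI,  θ_B0 = 315.5/EI
Flexibility coefficients: a unit moment at one end gives L/(3EI) there and L/(6EI) at the far end, so f₁₁ = f₂₂ = 2.1/EI and f₁₂ = f₂₁ = 1.05/EI.
Compatibility — zero rotation at each built-in end:
  2.1 M_A + 1.05 M_B = 315.5
  1.05 M_A + 2.1 M_B = 315.5
Solving the pair gives M_A = 100.2 kN·m and M_B = 100.2 kN·m (hogging).

M_B = 100.2 kN·m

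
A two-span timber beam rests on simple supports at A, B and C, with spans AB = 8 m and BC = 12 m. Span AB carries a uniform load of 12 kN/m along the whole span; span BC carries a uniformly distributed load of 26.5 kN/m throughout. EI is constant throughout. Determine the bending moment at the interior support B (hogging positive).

M_B = 324.6 kN·m

Release continuity at B by inserting a hinge; the redundant is the internal moment M_B. The primary structure is two simply-supported spans AB and BC.
Rotations at B on the released spans (each span's end-slope, ×1/EI):
  span AB: UDL 12: wL³/(24EI) = 256/EI
  span BC: UDL 26.5: wL³/(24EI) = 1908/EI
  relative rotation θ_0 = (256 + 1908)/EI = 2164/EI
A unit hogging moment at B produces rotation L₁/(3EI) + L₂/(3EI) = 6.667/EI.
Slope continuity at B: θ_0 = M_B·6.667/EI, so M_B = 2164/6.667 = 324.6 kN·m (hogging).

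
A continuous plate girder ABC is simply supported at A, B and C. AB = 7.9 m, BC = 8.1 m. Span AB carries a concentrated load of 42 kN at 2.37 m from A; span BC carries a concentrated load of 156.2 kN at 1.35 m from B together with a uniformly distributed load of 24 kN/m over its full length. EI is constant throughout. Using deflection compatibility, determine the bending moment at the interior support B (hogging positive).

M_B = 203.6 kN·m

Take M_B as the redundant. Released structure: two simple spans AB and BC with a hinge at B.
End slopes at the hinge B, treating each span as simply supported:
  span AB: point load 42 at a = 2.37: Pab(L + a)/(6LEI) = 119.3/EI
  span BC: point load 156.2 at a = 1.35: Pab(L + b)/(6LEI) = 434.9/EI
  span BC: UDL 24: wL³/(24EI) = 531.4/EI
  relative rotation θ_0 = (119.3 + 966.4)/EI = 1086/EI
A unit hogging moment at B produces rotation L₁/(3EI) + L₂/(3EI) = 5.333/EI.
Slope continuity at B: θ_0 = M_B·5.333/EI, so M_B = 1086/5.333 = 203.6 kN·m (hogging).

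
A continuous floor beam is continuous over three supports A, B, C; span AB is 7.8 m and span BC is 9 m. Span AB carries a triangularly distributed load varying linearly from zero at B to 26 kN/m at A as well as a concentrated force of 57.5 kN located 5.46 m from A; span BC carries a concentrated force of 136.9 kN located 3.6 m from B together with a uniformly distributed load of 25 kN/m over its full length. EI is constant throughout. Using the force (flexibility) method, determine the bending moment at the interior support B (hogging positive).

Insert a hinge at B; M_B is the redundant, and each span becomes simply supported.
Rotations at B on the released spans (each span's end-slope, ×1/EI):
  span AB: triangular load, peak 26: 7w₀L³/(360EI) = 239.9/EI
  span AB: point load 57.5 at a = 5.46: Pab(L + a)/(6LEI) = 208.1/EI
  span BC: point load 136.9 at a = 3.6: Pab(L + b)/(6LEI) = 709.7/EI
  span BC: UDL 25: wL³/(24EI) = 759.4/EI
  relative rotation θ_0 = (448.1 + 1469)/EI = 1917/EI
A unit hogging moment at B produces rotation L₁/(3EI) + L₂/(3EI) = 5.6/EI.
Compatibility: M_B·(L₁+L₂)/(3EI) = θ_0, giving M_B = 342.3 kN·m (hogging).

M_B = 342.3 kN·m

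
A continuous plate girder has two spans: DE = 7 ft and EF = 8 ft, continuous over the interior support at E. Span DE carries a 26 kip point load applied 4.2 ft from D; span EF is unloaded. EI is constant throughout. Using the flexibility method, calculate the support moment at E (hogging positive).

M_E = 16.31 kip·ft

Take M_E as the redundant. Released structure: two simple spans DE and EF with a hinge at E.
End slopes at the hinge E, treating each span as simply supported:
  span DE: point load 26 at a = 4.2: Pab(L + a)/(6LEI) = 81.54/EI
  relative rotation θ_0 = (81.54 + 0)/EI = 81.54/EI
A unit hogging moment at E produces rotation L₁/(3EI) + L₂/(3EI) = 5/EI.
Slope continuity at E: θ_0 = M_E·5/EI, so M_E = 81.54/5 = 16.31 kip·ft (hogging).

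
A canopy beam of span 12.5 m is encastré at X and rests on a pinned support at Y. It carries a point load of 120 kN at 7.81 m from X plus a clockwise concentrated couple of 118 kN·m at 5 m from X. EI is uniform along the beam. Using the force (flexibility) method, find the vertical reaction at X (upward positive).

R_X = 55.3 kN

Remove the prop at Y; the released (primary) structure is a cantilever built in at X.
Downward deflection at the released point Y due to the loads:
  point load 120 at a = 7.81: Pa²(3L − a)/(6EI) = 36219/EI
  clockwise couple 118 at a = 5: M₀a(2L − a)/(2EI) = 5900/EI
  δ_0 = 42119/EI
Flexibility coefficient — unit upward force at Y: δ_{YY} = L³/(3EI) = 651/EI.
Compatibility at Y: δ_0 − R_Y·δ_{YY} = 0, so R_Y = 42119/651 = 64.7 kN.
Vertical equilibrium: R_X = ΣP − R_Y = 120 − 64.7 = 55.3 kN.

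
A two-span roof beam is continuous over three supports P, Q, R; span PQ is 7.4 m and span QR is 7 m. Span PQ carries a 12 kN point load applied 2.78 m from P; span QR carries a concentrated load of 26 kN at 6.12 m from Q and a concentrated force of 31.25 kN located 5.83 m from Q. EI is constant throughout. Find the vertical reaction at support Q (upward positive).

R_Q = 18.97 kN

Release continuity at Q by inserting a hinge; the redundant is the internal moment M_Q. The primary structure is two simply-supported spans PQ and QR.
Discontinuity in slope at Q on the released structure — sum the simple-span end rotations:
  span PQ: point load 12 at a = 2.78: Pab(L + a)/(6LEI) = 35.34/EI
  span QR: point load 26 at a = 6.12: Pab(L + b)/(6LEI) = 26.27/EI
  span QR: point load 31.25 at a = 5.83: Pab(L + b)/(6LEI) = 41.46/EI
  relative rotation θ_0 = (35.34 + 67.74)/EI = 103.1/EI
A unit hogging moment at Q produces rotation L₁/(3EI) + L₂/(3EI) = 4.8/EI.
Slope continuity at Q: θ_0 = M_Q·4.8/EI, so M_Q = 103.1/4.8 = 21.47 kN·m (hogging).
Span PQ, ΣM about P with M_Q applied at Q: R_Q^{PQ}·7.4 = 33.36 + 21.47, so R_Q^{PQ} = 7.41 kN and R_P = 12 − 7.41 = 4.59 kN.
Span QR, ΣM about R: R_Q^{QR}·7 = 59.44 + 21.47, so R_Q^{QR} = 11.56 kN and R_R = 57.25 − 11.56 = 45.69 kN.
R_Q = 7.41 + 11.56 = 18.97 kN.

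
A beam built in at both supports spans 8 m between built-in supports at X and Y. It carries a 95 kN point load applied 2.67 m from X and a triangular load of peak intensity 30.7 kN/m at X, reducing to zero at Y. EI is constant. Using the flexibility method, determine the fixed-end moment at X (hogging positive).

M_X = 210.8 kN·m

Take the two fixed-end moments M_X, M_Y as redundants; the released structure is the simple span XY.
End rotations of the released simple span under the applied load (×1/EI):
  at X: point load 95 at a = 2.67: Pab(L + b)/(6LEI) = 375.4/EI
  at Y: point load 95 at a = 2.67: Pab(L + a)/(6LEI) = 300.5/EI
  at X: triangular load, peak 30.7: w₀L³/(45EI) = 349.3/EI
  at Y: triangular load, peak 30.7: 7w₀L³/(360EI) = 305.6/EI
  θ_X0 = 724.7/EI,  θ_Y0 = 606.2/EI
Flexibility coefficients: a unit moment at one end gives L/(3EI) there and L/(6EI) at the far end, so f₁₁ = f₂₂ = 2.667/EI and f₁₂ = f₂₁ = 1.333/EI.
Compatibility — zero rotation at each built-in end:
  2.667 M_X + 1.333 M_Y = 724.7
  1.333 M_X + 2.667 M_Y = 606.2
Solving the pair gives M_X = 210.8 kN·m and M_Y = 121.9 kN·m (hogging).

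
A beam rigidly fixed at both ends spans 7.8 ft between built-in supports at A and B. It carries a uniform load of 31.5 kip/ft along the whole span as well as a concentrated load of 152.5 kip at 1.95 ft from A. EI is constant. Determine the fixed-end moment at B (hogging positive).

M_B = 215.5 kip·ft

Take the two fixed-end moments M_A, M_B as redundants; the released structure is the simple span AB.
End rotations of the released simple span under the applied load (×1/EI):
  at A: UDL 31.5: wL³/(24EI) = 622.8/EI
  at B: UDL 31.5: wL³/(24EI) = 622.8/EI
  at A: point load 152.5 at a = 1.95: Pab(L + b)/(6LEI) = 507.4/EI
  at B: point load 152.5 at a = 1.95: Pab(L + a)/(6LEI) = 362.4/EI
  θ_A0 = 1130/EI,  θ_B0 = 985.3/EI
Flexibility coefficients: a unit moment at one end gives L/(3EI) there and L/(6EI) at the far end, so f₁₁ = f₂₂ = 2.6/EI and f₁₂ = f₂₁ = 1.3/EI.
Compatibility — zero rotation at each built-in end:
  2.6 M_A + 1.3 M_B = 1130
  1.3 M_A + 2.6 M_B = 985.3
Solving the pair gives M_A = 327 kip·ft and M_B = 215.5 kip·ft (hogging).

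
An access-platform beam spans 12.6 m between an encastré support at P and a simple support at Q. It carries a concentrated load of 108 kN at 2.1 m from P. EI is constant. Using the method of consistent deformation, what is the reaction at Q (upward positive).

Remove the prop at Q; the released (primary) structure is a cantilever built in at P.
Primary-structure tip deflection at Q by superposition:
  point load 108 at a = 2.1: Pa²(3L − a)/(6EI) = 2834/EI
Flexibility coefficient — unit upward force at Q: δ_{QQ} = L³/(3EI) = 666.8/EI.
Compatibility at Q: δ_0 − R_Q·δ_{QQ} = 0, so R_Q = 2834/666.8 = 4.25 kN.

R_Q = 4.25 kN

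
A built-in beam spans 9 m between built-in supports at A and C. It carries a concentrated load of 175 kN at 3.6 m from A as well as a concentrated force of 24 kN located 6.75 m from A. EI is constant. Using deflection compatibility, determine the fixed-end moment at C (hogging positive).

Release both end moments; the primary structure is a simply-supported span AC with redundants M_A and M_C.
Simple-span end rotations at A and C under the given loads:
  at A: point load 175 at a = 3.6: Pab(L + b)/(6LEI) = 907.2/EI
  at C: point load 175 at a = 3.6: Pab(L + a)/(6LEI) = 793.8/EI
  at A: point load 24 at a = 6.75: Pab(L + b)/(6LEI) = 75.94/EI
  at C: point load 24 at a = 6.75: Pab(L + a)/(6LEI) = 106.3/EI
  θ_A0 = 983.1/EI,  θ_C0 = 900.1/EI
Flexibility coefficients: a unit moment at one end gives L/(3EI) there and L/(6EI) at the far end, so f₁₁ = f₂₂ = 3/EI and f₁₂ = f₂₁ = 1.5/EI.
Compatibility — zero rotation at each built-in end:
  3 M_A + 1.5 M_C = 983.1
  1.5 M_A + 3 M_C = 900.1
Solving the pair gives M_A = 236.9 kN·m and M_C = 181.6 kN·m (hogging).

M_C = 181.6 kN·m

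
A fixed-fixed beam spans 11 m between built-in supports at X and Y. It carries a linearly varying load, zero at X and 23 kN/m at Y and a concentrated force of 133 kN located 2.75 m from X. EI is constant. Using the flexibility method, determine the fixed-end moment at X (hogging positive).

Take the two fixed-end moments M_X, M_Y as redundants; the released structure is the simple span XY.
Simple-span end rotations at X and Y under the given loads:
  at X: triangular load, peak 23: 7w₀L³/(360EI) = 595.3/EI
  at Y: triangular load, peak 23: w₀L³/(45EI) = 680.3/EI
  at X: point load 133 at a = 2.75: Pab(L + b)/(6LEI) = 880.1/EI
  at Y: point load 133 at a = 2.75: Pab(L + a)/(6LEI) = 628.6/EI
  θ_X0 = 1475/EI,  θ_Y0 = 1309/EI
Flexibility coefficients: a unit moment at one end gives L/(3EI) there and L/(6EI) at the far end, so f₁₁ = f₂₂ = 3.667/EI and f₁₂ = f₂₁ = 1.833/EI.
Compatibility — zero rotation at each built-in end:
  3.667 M_X + 1.833 M_Y = 1475
  1.833 M_X + 3.667 M_Y = 1309
Solving the pair gives M_X = 298.5 kN·m and M_Y = 207.7 kN·m (hogging).

M_X = 298.5 kN·m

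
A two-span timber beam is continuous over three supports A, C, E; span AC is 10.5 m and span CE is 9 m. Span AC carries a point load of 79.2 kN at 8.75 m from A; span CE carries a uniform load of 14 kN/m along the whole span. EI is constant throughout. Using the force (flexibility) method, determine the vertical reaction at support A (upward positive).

R_A = 1.54 kN

Take M_C as the redundant. Released structure: two simple spans AC and CE with a hinge at C.
End slopes at the hinge C, treating each span as simply supported:
  span AC: point load 79.2 at a = 8.75: Pab(L + a)/(6LEI) = 370.6/EI
  span CE: UDL 14: wL³/(24EI) = 425.2/EI
  relative rotation θ_0 = (370.6 + 425.2)/EI = 795.8/EI
A unit hogging moment at C produces rotation L₁/(3EI) + L₂/(3EI) = 6.5/EI.
Compatibility: M_C·(L₁+L₂)/(3EI) = θ_0, giving M_C = 122.4 kN·m (hogging).
Span AC, ΣM about A with M_C applied at C: R_C^{AC}·10.5 = 693 + 122.4, so R_C^{AC} = 77.66 kN and R_A = 79.2 − 77.66 = 1.54 kN.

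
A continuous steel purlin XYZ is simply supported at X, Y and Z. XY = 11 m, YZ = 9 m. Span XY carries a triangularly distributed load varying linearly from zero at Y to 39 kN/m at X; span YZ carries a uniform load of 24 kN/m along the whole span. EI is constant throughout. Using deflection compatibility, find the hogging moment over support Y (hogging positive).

M_Y = 260.8 kN·m

Take M_Y as the redundant. Released structure: two simple spans XY and YZ with a hinge at Y.
Rotations at Y on the released spans (each span's end-slope, ×1/EI):
  span XY: triangular load, peak 39: 7w₀L³/(360EI) = 1009/EI
  span YZ: UDL 24: wL³/(24EI) = 729/EI
  relative rotation θ_0 = (1009 + 729)/EI = 1738/EI
A unit hogging moment at Y produces rotation L₁/(3EI) + L₂/(3EI) = 6.667/EI.
Compatibility: M_Y·(L₁+L₂)/(3EI) = θ_0, giving M_Y = 260.8 kN·m (hogging).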